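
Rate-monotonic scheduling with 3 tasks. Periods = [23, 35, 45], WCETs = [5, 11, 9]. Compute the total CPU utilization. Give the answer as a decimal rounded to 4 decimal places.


Compute individual utilizations (exact fractions):
  Task 1: C/T = 5/23 (approx. 0.2174)
  Task 2: C/T = 11/35 (approx. 0.3143)
  Task 3: C/T = 9/45 = 1/5 (approx. 0.2)
Total utilization U = 5/23 + 11/35 + 1/5 = 589/805
Rounded to 4 decimal places: U = 0.7317
RM (Liu & Layland) bound for 3 tasks = 0.779763; compare with U = 589/805 (approx. 0.731677)
U <= bound, so schedulable by RM sufficient condition.

0.7317


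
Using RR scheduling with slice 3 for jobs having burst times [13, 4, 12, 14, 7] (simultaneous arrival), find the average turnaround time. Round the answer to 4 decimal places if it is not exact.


Time quantum = 3
Execution trace:
  J1 runs 3 units, time = 3
  J2 runs 3 units, time = 6
  J3 runs 3 units, time = 9
  J4 runs 3 units, time = 12
  J5 runs 3 units, time = 15
  J1 runs 3 units, time = 18
  J2 runs 1 units, time = 19
  J3 runs 3 units, time = 22
  J4 runs 3 units, time = 25
  J5 runs 3 units, time = 28
  J1 runs 3 units, time = 31
  J3 runs 3 units, time = 34
  J4 runs 3 units, time = 37
  J5 runs 1 units, time = 38
  J1 runs 3 units, time = 41
  J3 runs 3 units, time = 44
  J4 runs 3 units, time = 47
  J1 runs 1 units, time = 48
  J4 runs 2 units, time = 50
Finish times: [48, 19, 44, 50, 38]
Average turnaround = 199/5 = 39.8

39.8


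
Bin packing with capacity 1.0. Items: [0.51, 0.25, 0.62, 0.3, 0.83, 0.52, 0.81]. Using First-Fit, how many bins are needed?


Place items sequentially using First-Fit:
  Item 0.51 -> new Bin 1
  Item 0.25 -> Bin 1 (now 0.76)
  Item 0.62 -> new Bin 2
  Item 0.3 -> Bin 2 (now 0.92)
  Item 0.83 -> new Bin 3
  Item 0.52 -> new Bin 4
  Item 0.81 -> new Bin 5
Total bins used = 5

5


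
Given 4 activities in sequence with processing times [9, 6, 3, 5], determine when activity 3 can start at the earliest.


Activity 3 starts after activities 1 through 2 complete.
Predecessor durations: [9, 6]
ES = 9 + 6 = 15

15


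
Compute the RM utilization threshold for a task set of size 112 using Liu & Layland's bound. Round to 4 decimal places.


Compute 2^(1/112) = 1.0062080044
Subtract 1: 1.0062080044 - 1 = 0.0062080044
Multiply by n: 112 * 0.0062080044 = 0.6952964928
Round to 4 dp: 0.6953

0.6953


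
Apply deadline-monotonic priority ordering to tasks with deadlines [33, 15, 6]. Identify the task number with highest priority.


Sort tasks by relative deadline (ascending):
  Task 3: deadline = 6
  Task 2: deadline = 15
  Task 1: deadline = 33
Priority order (highest first): [3, 2, 1]
Highest priority task = 3

3


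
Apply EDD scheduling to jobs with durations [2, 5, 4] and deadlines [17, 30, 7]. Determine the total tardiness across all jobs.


Sort by due date (EDD order): [(4, 7), (2, 17), (5, 30)]
Compute completion times and tardiness:
  Job 1: p=4, d=7, C=4, tardiness=max(0,4-7)=0
  Job 2: p=2, d=17, C=6, tardiness=max(0,6-17)=0
  Job 3: p=5, d=30, C=11, tardiness=max(0,11-30)=0
Total tardiness = 0

0


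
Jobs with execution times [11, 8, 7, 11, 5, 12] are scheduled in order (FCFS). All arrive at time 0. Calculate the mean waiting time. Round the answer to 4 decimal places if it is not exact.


FCFS order (as given): [11, 8, 7, 11, 5, 12]
Waiting times:
  Job 1: wait = 0
  Job 2: wait = 11
  Job 3: wait = 19
  Job 4: wait = 26
  Job 5: wait = 37
  Job 6: wait = 42
Sum of waiting times = 135
Average waiting time = 135/6 = 22.5

22.5


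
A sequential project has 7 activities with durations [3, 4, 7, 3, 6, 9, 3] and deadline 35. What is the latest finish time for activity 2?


LF(activity 2) = deadline - sum of successor durations
Successors: activities 3 through 7 with durations [7, 3, 6, 9, 3]
Sum of successor durations = 28
LF = 35 - 28 = 7

7


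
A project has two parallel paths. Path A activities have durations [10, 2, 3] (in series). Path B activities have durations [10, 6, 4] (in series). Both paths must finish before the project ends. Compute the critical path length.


Path A total = 10 + 2 + 3 = 15
Path B total = 10 + 6 + 4 = 20
Critical path = longest path = max(15, 20) = 20

20


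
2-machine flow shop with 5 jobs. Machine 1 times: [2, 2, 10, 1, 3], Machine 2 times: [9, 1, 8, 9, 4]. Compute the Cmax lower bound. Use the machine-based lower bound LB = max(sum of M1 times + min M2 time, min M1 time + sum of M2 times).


LB1 = sum(M1 times) + min(M2 times) = 18 + 1 = 19
LB2 = min(M1 times) + sum(M2 times) = 1 + 31 = 32
Lower bound = max(LB1, LB2) = max(19, 32) = 32

32


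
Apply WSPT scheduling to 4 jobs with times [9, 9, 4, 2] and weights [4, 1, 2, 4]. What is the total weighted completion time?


Compute p/w ratios and sort ascending (WSPT): [(2, 4), (4, 2), (9, 4), (9, 1)]
Compute weighted completion times:
  Job (p=2,w=4): C=2, w*C=4*2=8
  Job (p=4,w=2): C=6, w*C=2*6=12
  Job (p=9,w=4): C=15, w*C=4*15=60
  Job (p=9,w=1): C=24, w*C=1*24=24
Total weighted completion time = 104

104


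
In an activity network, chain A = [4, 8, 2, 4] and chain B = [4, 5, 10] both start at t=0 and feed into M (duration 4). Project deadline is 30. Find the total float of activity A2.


Forward pass: ES(A2) = sum of predecessors on chain A = 4
EF = ES + duration = 4 + 8 = 12
Backward pass: LF(M) = deadline = 30; LS(M) = 30 - 4 = 26
LF(A2) = LS(M) - sum(successors on chain A) = 26 - 6 = 20
LS = LF - duration = 20 - 8 = 12
Total float = LS - ES = 12 - 4 = 8

8


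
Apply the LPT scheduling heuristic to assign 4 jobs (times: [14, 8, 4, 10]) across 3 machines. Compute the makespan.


Sort jobs in decreasing order (LPT): [14, 10, 8, 4]
Assign each job to the least loaded machine:
  Machine 1: jobs [14], load = 14
  Machine 2: jobs [10], load = 10
  Machine 3: jobs [8, 4], load = 12
Makespan = max load = 14

14


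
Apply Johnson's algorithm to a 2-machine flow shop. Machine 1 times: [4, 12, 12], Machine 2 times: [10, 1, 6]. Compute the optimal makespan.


Apply Johnson's rule:
  Group 1 (a <= b): [(1, 4, 10)]
  Group 2 (a > b): [(3, 12, 6), (2, 12, 1)]
Optimal job order: [1, 3, 2]
Schedule:
  Job 1: M1 done at 4, M2 done at 14
  Job 3: M1 done at 16, M2 done at 22
  Job 2: M1 done at 28, M2 done at 29
Makespan = 29

29


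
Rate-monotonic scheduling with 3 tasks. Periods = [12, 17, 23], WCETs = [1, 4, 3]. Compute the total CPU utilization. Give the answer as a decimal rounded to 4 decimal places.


Compute individual utilizations (exact fractions):
  Task 1: C/T = 1/12 (approx. 0.0833)
  Task 2: C/T = 4/17 (approx. 0.2353)
  Task 3: C/T = 3/23 (approx. 0.1304)
Total utilization U = 1/12 + 4/17 + 3/23 = 2107/4692
Rounded to 4 decimal places: U = 0.4491
RM (Liu & Layland) bound for 3 tasks = 0.779763; compare with U = 2107/4692 (approx. 0.449062)
U <= bound, so schedulable by RM sufficient condition.

0.4491


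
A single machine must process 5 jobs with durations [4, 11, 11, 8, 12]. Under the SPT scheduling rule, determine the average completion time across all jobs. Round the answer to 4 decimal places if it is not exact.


Sort jobs by processing time (SPT order): [4, 8, 11, 11, 12]
Compute completion times sequentially:
  Job 1: processing = 4, completes at 4
  Job 2: processing = 8, completes at 12
  Job 3: processing = 11, completes at 23
  Job 4: processing = 11, completes at 34
  Job 5: processing = 12, completes at 46
Sum of completion times = 119
Average completion time = 119/5 = 23.8

23.8


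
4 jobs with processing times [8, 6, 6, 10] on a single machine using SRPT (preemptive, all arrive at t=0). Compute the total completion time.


Since all jobs arrive at t=0, SRPT equals SPT ordering.
SPT order: [6, 6, 8, 10]
Completion times:
  Job 1: p=6, C=6
  Job 2: p=6, C=12
  Job 3: p=8, C=20
  Job 4: p=10, C=30
Total completion time = 6 + 12 + 20 + 30 = 68

68


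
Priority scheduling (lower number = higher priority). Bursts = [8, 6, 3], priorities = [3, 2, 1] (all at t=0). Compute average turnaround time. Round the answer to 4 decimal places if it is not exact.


Sort by priority (ascending = highest first):
Order: [(1, 3), (2, 6), (3, 8)]
Completion times:
  Priority 1, burst=3, C=3
  Priority 2, burst=6, C=9
  Priority 3, burst=8, C=17
Average turnaround = 29/3 = 9.6667

9.6667


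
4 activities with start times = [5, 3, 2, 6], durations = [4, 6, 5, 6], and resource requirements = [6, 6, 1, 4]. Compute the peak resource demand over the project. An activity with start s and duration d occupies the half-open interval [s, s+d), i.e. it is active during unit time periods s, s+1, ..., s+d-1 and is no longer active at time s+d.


Each activity i is active on [start_i, start_i + duration_i).
Compute total resource usage per time slot:
  t=0: active resources = [], total = 0
  t=1: active resources = [], total = 0
  t=2: active resources = [1], total = 1
  t=3: active resources = [6, 1], total = 7
  t=4: active resources = [6, 1], total = 7
  t=5: active resources = [6, 6, 1], total = 13
  t=6: active resources = [6, 6, 1, 4], total = 17
  t=7: active resources = [6, 6, 4], total = 16
  t=8: active resources = [6, 6, 4], total = 16
  t=9: active resources = [4], total = 4
  t=10: active resources = [4], total = 4
  t=11: active resources = [4], total = 4
Peak resource demand = 17

17


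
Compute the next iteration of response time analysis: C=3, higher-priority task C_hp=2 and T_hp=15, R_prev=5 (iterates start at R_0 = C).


R_next = C + ceil(R_prev / T_hp) * C_hp
ceil(5 / 15) = ceil(0.3333) = 1
Interference = 1 * 2 = 2
R_next = 3 + 2 = 5
R_next = R_prev, so the iteration has converged (response time = 5).

5


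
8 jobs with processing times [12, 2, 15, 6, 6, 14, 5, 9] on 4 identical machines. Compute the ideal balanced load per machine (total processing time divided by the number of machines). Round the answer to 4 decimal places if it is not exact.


Total processing time = 12 + 2 + 15 + 6 + 6 + 14 + 5 + 9 = 69
Number of machines = 4
Ideal balanced load = 69 / 4 = 17.25

17.25


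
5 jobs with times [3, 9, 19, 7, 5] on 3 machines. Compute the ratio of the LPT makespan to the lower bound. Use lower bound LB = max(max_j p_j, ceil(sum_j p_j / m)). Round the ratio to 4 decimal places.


LPT order: [19, 9, 7, 5, 3]
Machine loads after assignment: [19, 12, 12]
LPT makespan = 19
Lower bound = max(max_job, ceil(total/3)) = max(19, 15) = 19
Ratio = 19 / 19 = 1.0

1.0


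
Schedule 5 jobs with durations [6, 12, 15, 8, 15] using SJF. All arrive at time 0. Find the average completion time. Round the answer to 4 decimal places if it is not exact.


SJF order (ascending): [6, 8, 12, 15, 15]
Completion times:
  Job 1: burst=6, C=6
  Job 2: burst=8, C=14
  Job 3: burst=12, C=26
  Job 4: burst=15, C=41
  Job 5: burst=15, C=56
Average completion = 143/5 = 28.6

28.6


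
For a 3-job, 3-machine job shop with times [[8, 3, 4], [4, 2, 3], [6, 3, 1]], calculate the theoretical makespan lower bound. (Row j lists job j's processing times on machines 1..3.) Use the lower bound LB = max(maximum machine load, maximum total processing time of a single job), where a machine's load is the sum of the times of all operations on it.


Machine loads:
  Machine 1: 8 + 4 + 6 = 18
  Machine 2: 3 + 2 + 3 = 8
  Machine 3: 4 + 3 + 1 = 8
Max machine load = 18
Job totals:
  Job 1: 15
  Job 2: 9
  Job 3: 10
Max job total = 15
Lower bound = max(18, 15) = 18

18


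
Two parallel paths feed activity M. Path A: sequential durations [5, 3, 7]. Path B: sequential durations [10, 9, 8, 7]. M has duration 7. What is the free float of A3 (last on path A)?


ES(A3) = sum of predecessors on chain A = 8
EF(A3) = ES + duration = 8 + 7 = 15
Successor of A3 is M. ES(M) = max(sum(A), sum(B)) = max(15, 34) = 34
Free float = ES(successor) - EF(current) = 34 - 15 = 19

19


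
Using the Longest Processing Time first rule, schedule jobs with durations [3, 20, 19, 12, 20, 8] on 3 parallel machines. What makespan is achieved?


Sort jobs in decreasing order (LPT): [20, 20, 19, 12, 8, 3]
Assign each job to the least loaded machine:
  Machine 1: jobs [20, 8], load = 28
  Machine 2: jobs [20, 3], load = 23
  Machine 3: jobs [19, 12], load = 31
Makespan = max load = 31

31


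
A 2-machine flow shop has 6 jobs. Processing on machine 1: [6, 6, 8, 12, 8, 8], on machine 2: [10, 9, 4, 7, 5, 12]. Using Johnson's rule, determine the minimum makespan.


Apply Johnson's rule:
  Group 1 (a <= b): [(1, 6, 10), (2, 6, 9), (6, 8, 12)]
  Group 2 (a > b): [(4, 12, 7), (5, 8, 5), (3, 8, 4)]
Optimal job order: [1, 2, 6, 4, 5, 3]
Schedule:
  Job 1: M1 done at 6, M2 done at 16
  Job 2: M1 done at 12, M2 done at 25
  Job 6: M1 done at 20, M2 done at 37
  Job 4: M1 done at 32, M2 done at 44
  Job 5: M1 done at 40, M2 done at 49
  Job 3: M1 done at 48, M2 done at 53
Makespan = 53

53


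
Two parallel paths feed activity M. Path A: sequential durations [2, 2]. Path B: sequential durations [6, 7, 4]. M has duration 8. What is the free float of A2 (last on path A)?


ES(A2) = sum of predecessors on chain A = 2
EF(A2) = ES + duration = 2 + 2 = 4
Successor of A2 is M. ES(M) = max(sum(A), sum(B)) = max(4, 17) = 17
Free float = ES(successor) - EF(current) = 17 - 4 = 13

13


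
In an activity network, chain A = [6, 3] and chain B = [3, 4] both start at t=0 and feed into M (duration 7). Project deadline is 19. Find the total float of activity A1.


Forward pass: ES(A1) = sum of predecessors on chain A = 0
EF = ES + duration = 0 + 6 = 6
Backward pass: LF(M) = deadline = 19; LS(M) = 19 - 7 = 12
LF(A1) = LS(M) - sum(successors on chain A) = 12 - 3 = 9
LS = LF - duration = 9 - 6 = 3
Total float = LS - ES = 3 - 0 = 3

3


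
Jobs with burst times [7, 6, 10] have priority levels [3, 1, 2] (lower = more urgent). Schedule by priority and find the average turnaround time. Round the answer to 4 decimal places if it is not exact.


Sort by priority (ascending = highest first):
Order: [(1, 6), (2, 10), (3, 7)]
Completion times:
  Priority 1, burst=6, C=6
  Priority 2, burst=10, C=16
  Priority 3, burst=7, C=23
Average turnaround = 45/3 = 15.0

15.0


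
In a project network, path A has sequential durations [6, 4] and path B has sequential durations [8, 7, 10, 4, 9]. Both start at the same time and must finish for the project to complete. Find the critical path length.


Path A total = 6 + 4 = 10
Path B total = 8 + 7 + 10 + 4 + 9 = 38
Critical path = longest path = max(10, 38) = 38

38


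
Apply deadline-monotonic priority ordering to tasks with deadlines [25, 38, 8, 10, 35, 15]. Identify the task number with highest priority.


Sort tasks by relative deadline (ascending):
  Task 3: deadline = 8
  Task 4: deadline = 10
  Task 6: deadline = 15
  Task 1: deadline = 25
  Task 5: deadline = 35
  Task 2: deadline = 38
Priority order (highest first): [3, 4, 6, 1, 5, 2]
Highest priority task = 3

3


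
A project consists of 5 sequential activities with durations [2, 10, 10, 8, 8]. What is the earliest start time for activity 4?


Activity 4 starts after activities 1 through 3 complete.
Predecessor durations: [2, 10, 10]
ES = 2 + 10 + 10 = 22

22


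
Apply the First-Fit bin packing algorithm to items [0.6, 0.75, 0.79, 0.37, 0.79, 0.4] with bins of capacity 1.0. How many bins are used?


Place items sequentially using First-Fit:
  Item 0.6 -> new Bin 1
  Item 0.75 -> new Bin 2
  Item 0.79 -> new Bin 3
  Item 0.37 -> Bin 1 (now 0.97)
  Item 0.79 -> new Bin 4
  Item 0.4 -> new Bin 5
Total bins used = 5

5


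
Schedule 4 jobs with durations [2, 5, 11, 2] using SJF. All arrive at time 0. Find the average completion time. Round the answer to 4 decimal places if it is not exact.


SJF order (ascending): [2, 2, 5, 11]
Completion times:
  Job 1: burst=2, C=2
  Job 2: burst=2, C=4
  Job 3: burst=5, C=9
  Job 4: burst=11, C=20
Average completion = 35/4 = 8.75

8.75


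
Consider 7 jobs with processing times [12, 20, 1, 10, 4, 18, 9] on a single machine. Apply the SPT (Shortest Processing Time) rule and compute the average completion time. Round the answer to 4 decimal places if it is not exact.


Sort jobs by processing time (SPT order): [1, 4, 9, 10, 12, 18, 20]
Compute completion times sequentially:
  Job 1: processing = 1, completes at 1
  Job 2: processing = 4, completes at 5
  Job 3: processing = 9, completes at 14
  Job 4: processing = 10, completes at 24
  Job 5: processing = 12, completes at 36
  Job 6: processing = 18, completes at 54
  Job 7: processing = 20, completes at 74
Sum of completion times = 208
Average completion time = 208/7 = 29.7143

29.7143


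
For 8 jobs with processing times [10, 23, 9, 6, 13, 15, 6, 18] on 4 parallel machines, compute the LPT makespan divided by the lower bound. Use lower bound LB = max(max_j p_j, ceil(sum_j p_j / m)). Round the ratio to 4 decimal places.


LPT order: [23, 18, 15, 13, 10, 9, 6, 6]
Machine loads after assignment: [29, 24, 24, 23]
LPT makespan = 29
Lower bound = max(max_job, ceil(total/4)) = max(23, 25) = 25
Ratio = 29 / 25 = 1.16

1.16


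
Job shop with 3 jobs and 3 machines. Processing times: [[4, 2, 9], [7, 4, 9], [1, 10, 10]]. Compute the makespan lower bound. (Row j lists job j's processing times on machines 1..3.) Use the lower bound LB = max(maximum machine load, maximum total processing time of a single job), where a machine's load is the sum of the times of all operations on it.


Machine loads:
  Machine 1: 4 + 7 + 1 = 12
  Machine 2: 2 + 4 + 10 = 16
  Machine 3: 9 + 9 + 10 = 28
Max machine load = 28
Job totals:
  Job 1: 15
  Job 2: 20
  Job 3: 21
Max job total = 21
Lower bound = max(28, 21) = 28

28


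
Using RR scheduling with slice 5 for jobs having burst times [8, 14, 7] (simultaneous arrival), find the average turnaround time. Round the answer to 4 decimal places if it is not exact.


Time quantum = 5
Execution trace:
  J1 runs 5 units, time = 5
  J2 runs 5 units, time = 10
  J3 runs 5 units, time = 15
  J1 runs 3 units, time = 18
  J2 runs 5 units, time = 23
  J3 runs 2 units, time = 25
  J2 runs 4 units, time = 29
Finish times: [18, 29, 25]
Average turnaround = 72/3 = 24.0

24.0


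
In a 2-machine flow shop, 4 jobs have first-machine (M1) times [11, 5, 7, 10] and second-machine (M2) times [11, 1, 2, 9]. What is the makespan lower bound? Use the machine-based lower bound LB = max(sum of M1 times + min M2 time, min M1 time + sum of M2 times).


LB1 = sum(M1 times) + min(M2 times) = 33 + 1 = 34
LB2 = min(M1 times) + sum(M2 times) = 5 + 23 = 28
Lower bound = max(LB1, LB2) = max(34, 28) = 34

34


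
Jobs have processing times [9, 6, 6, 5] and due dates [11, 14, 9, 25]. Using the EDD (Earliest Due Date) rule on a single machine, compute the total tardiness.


Sort by due date (EDD order): [(6, 9), (9, 11), (6, 14), (5, 25)]
Compute completion times and tardiness:
  Job 1: p=6, d=9, C=6, tardiness=max(0,6-9)=0
  Job 2: p=9, d=11, C=15, tardiness=max(0,15-11)=4
  Job 3: p=6, d=14, C=21, tardiness=max(0,21-14)=7
  Job 4: p=5, d=25, C=26, tardiness=max(0,26-25)=1
Total tardiness = 12

12


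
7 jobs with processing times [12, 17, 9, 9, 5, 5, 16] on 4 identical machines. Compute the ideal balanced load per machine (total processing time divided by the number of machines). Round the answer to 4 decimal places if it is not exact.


Total processing time = 12 + 17 + 9 + 9 + 5 + 5 + 16 = 73
Number of machines = 4
Ideal balanced load = 73 / 4 = 18.25

18.25


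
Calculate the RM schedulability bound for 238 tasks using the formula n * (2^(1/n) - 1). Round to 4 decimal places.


Compute 2^(1/238) = 1.0029166282
Subtract 1: 1.0029166282 - 1 = 0.0029166282
Multiply by n: 238 * 0.0029166282 = 0.6941575116
Round to 4 dp: 0.6942

0.6942


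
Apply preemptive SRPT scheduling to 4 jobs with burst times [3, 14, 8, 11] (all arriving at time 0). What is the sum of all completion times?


Since all jobs arrive at t=0, SRPT equals SPT ordering.
SPT order: [3, 8, 11, 14]
Completion times:
  Job 1: p=3, C=3
  Job 2: p=8, C=11
  Job 3: p=11, C=22
  Job 4: p=14, C=36
Total completion time = 3 + 11 + 22 + 36 = 72

72


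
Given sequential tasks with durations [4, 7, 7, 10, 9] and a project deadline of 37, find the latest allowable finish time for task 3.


LF(activity 3) = deadline - sum of successor durations
Successors: activities 4 through 5 with durations [10, 9]
Sum of successor durations = 19
LF = 37 - 19 = 18

18


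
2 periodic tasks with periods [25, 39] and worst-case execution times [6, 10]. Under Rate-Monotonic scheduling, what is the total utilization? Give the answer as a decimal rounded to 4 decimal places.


Compute individual utilizations (exact fractions):
  Task 1: C/T = 6/25 (approx. 0.24)
  Task 2: C/T = 10/39 (approx. 0.2564)
Total utilization U = 6/25 + 10/39 = 484/975
Rounded to 4 decimal places: U = 0.4964
RM (Liu & Layland) bound for 2 tasks = 0.828427; compare with U = 484/975 (approx. 0.496410)
U <= bound, so schedulable by RM sufficient condition.

0.4964


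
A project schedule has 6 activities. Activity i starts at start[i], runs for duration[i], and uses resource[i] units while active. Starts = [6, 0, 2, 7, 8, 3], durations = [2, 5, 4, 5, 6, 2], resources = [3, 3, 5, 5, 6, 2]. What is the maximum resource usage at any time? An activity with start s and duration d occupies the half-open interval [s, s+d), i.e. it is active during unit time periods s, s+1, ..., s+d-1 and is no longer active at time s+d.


Each activity i is active on [start_i, start_i + duration_i).
Compute total resource usage per time slot:
  t=0: active resources = [3], total = 3
  t=1: active resources = [3], total = 3
  t=2: active resources = [3, 5], total = 8
  t=3: active resources = [3, 5, 2], total = 10
  t=4: active resources = [3, 5, 2], total = 10
  t=5: active resources = [5], total = 5
  t=6: active resources = [3], total = 3
  t=7: active resources = [3, 5], total = 8
  t=8: active resources = [5, 6], total = 11
  t=9: active resources = [5, 6], total = 11
  t=10: active resources = [5, 6], total = 11
  t=11: active resources = [5, 6], total = 11
  t=12: active resources = [6], total = 6
  t=13: active resources = [6], total = 6
Peak resource demand = 11

11


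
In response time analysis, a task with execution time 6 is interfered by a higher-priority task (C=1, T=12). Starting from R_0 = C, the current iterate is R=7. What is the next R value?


R_next = C + ceil(R_prev / T_hp) * C_hp
ceil(7 / 12) = ceil(0.5833) = 1
Interference = 1 * 1 = 1
R_next = 6 + 1 = 7
R_next = R_prev, so the iteration has converged (response time = 7).

7


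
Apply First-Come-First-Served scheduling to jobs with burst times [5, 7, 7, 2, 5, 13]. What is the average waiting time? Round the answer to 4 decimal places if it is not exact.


FCFS order (as given): [5, 7, 7, 2, 5, 13]
Waiting times:
  Job 1: wait = 0
  Job 2: wait = 5
  Job 3: wait = 12
  Job 4: wait = 19
  Job 5: wait = 21
  Job 6: wait = 26
Sum of waiting times = 83
Average waiting time = 83/6 = 13.8333

13.8333


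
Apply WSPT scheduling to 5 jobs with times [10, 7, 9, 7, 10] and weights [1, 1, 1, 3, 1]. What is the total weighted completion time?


Compute p/w ratios and sort ascending (WSPT): [(7, 3), (7, 1), (9, 1), (10, 1), (10, 1)]
Compute weighted completion times:
  Job (p=7,w=3): C=7, w*C=3*7=21
  Job (p=7,w=1): C=14, w*C=1*14=14
  Job (p=9,w=1): C=23, w*C=1*23=23
  Job (p=10,w=1): C=33, w*C=1*33=33
  Job (p=10,w=1): C=43, w*C=1*43=43
Total weighted completion time = 134

134


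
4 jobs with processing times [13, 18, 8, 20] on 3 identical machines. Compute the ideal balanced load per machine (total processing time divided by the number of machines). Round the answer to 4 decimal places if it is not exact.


Total processing time = 13 + 18 + 8 + 20 = 59
Number of machines = 3
Ideal balanced load = 59 / 3 = 19.6667

19.6667


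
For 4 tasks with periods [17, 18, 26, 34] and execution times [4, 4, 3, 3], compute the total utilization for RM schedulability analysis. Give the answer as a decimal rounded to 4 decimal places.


Compute individual utilizations (exact fractions):
  Task 1: C/T = 4/17 (approx. 0.2353)
  Task 2: C/T = 4/18 = 2/9 (approx. 0.2222)
  Task 3: C/T = 3/26 (approx. 0.1154)
  Task 4: C/T = 3/34 (approx. 0.0882)
Total utilization U = 4/17 + 2/9 + 3/26 + 3/34 = 1315/1989
Rounded to 4 decimal places: U = 0.6611
RM (Liu & Layland) bound for 4 tasks = 0.756828; compare with U = 1315/1989 (approx. 0.661136)
U <= bound, so schedulable by RM sufficient condition.

0.6611


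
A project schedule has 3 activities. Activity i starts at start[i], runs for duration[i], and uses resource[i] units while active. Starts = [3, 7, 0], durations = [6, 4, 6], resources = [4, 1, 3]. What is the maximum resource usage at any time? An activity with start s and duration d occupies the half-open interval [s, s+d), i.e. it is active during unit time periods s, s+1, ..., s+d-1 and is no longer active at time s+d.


Each activity i is active on [start_i, start_i + duration_i).
Compute total resource usage per time slot:
  t=0: active resources = [3], total = 3
  t=1: active resources = [3], total = 3
  t=2: active resources = [3], total = 3
  t=3: active resources = [4, 3], total = 7
  t=4: active resources = [4, 3], total = 7
  t=5: active resources = [4, 3], total = 7
  t=6: active resources = [4], total = 4
  t=7: active resources = [4, 1], total = 5
  t=8: active resources = [4, 1], total = 5
  t=9: active resources = [1], total = 1
  t=10: active resources = [1], total = 1
Peak resource demand = 7

7


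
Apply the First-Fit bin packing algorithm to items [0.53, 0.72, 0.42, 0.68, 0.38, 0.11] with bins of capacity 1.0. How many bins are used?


Place items sequentially using First-Fit:
  Item 0.53 -> new Bin 1
  Item 0.72 -> new Bin 2
  Item 0.42 -> Bin 1 (now 0.95)
  Item 0.68 -> new Bin 3
  Item 0.38 -> new Bin 4
  Item 0.11 -> Bin 2 (now 0.83)
Total bins used = 4

4


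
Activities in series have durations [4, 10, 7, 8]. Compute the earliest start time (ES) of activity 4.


Activity 4 starts after activities 1 through 3 complete.
Predecessor durations: [4, 10, 7]
ES = 4 + 10 + 7 = 21

21


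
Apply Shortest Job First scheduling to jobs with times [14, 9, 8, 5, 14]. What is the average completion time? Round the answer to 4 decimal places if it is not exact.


SJF order (ascending): [5, 8, 9, 14, 14]
Completion times:
  Job 1: burst=5, C=5
  Job 2: burst=8, C=13
  Job 3: burst=9, C=22
  Job 4: burst=14, C=36
  Job 5: burst=14, C=50
Average completion = 126/5 = 25.2

25.2


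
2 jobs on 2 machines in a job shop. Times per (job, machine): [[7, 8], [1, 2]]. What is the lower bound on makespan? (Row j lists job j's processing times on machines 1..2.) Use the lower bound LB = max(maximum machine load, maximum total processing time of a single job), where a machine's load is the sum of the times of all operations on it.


Machine loads:
  Machine 1: 7 + 1 = 8
  Machine 2: 8 + 2 = 10
Max machine load = 10
Job totals:
  Job 1: 15
  Job 2: 3
Max job total = 15
Lower bound = max(10, 15) = 15

15


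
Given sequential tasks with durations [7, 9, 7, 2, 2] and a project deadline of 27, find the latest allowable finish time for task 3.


LF(activity 3) = deadline - sum of successor durations
Successors: activities 4 through 5 with durations [2, 2]
Sum of successor durations = 4
LF = 27 - 4 = 23

23


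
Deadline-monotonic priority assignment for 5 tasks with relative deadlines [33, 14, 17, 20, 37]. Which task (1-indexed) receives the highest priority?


Sort tasks by relative deadline (ascending):
  Task 2: deadline = 14
  Task 3: deadline = 17
  Task 4: deadline = 20
  Task 1: deadline = 33
  Task 5: deadline = 37
Priority order (highest first): [2, 3, 4, 1, 5]
Highest priority task = 2

2


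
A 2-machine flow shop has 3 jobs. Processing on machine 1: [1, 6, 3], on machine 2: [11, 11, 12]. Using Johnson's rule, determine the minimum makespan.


Apply Johnson's rule:
  Group 1 (a <= b): [(1, 1, 11), (3, 3, 12), (2, 6, 11)]
  Group 2 (a > b): []
Optimal job order: [1, 3, 2]
Schedule:
  Job 1: M1 done at 1, M2 done at 12
  Job 3: M1 done at 4, M2 done at 24
  Job 2: M1 done at 10, M2 done at 35
Makespan = 35

35


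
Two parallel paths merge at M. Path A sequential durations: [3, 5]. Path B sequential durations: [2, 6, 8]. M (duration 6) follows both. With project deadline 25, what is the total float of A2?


Forward pass: ES(A2) = sum of predecessors on chain A = 3
EF = ES + duration = 3 + 5 = 8
Backward pass: LF(M) = deadline = 25; LS(M) = 25 - 6 = 19
LF(A2) = LS(M) - sum(successors on chain A) = 19 - 0 = 19
LS = LF - duration = 19 - 5 = 14
Total float = LS - ES = 14 - 3 = 11

11


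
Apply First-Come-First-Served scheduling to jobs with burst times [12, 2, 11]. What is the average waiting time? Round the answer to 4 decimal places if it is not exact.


FCFS order (as given): [12, 2, 11]
Waiting times:
  Job 1: wait = 0
  Job 2: wait = 12
  Job 3: wait = 14
Sum of waiting times = 26
Average waiting time = 26/3 = 8.6667

8.6667


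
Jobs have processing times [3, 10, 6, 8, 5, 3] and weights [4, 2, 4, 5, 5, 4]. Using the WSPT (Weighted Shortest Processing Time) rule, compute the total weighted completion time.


Compute p/w ratios and sort ascending (WSPT): [(3, 4), (3, 4), (5, 5), (6, 4), (8, 5), (10, 2)]
Compute weighted completion times:
  Job (p=3,w=4): C=3, w*C=4*3=12
  Job (p=3,w=4): C=6, w*C=4*6=24
  Job (p=5,w=5): C=11, w*C=5*11=55
  Job (p=6,w=4): C=17, w*C=4*17=68
  Job (p=8,w=5): C=25, w*C=5*25=125
  Job (p=10,w=2): C=35, w*C=2*35=70
Total weighted completion time = 354

354


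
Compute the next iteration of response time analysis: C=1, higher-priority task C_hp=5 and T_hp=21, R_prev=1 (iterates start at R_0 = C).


R_next = C + ceil(R_prev / T_hp) * C_hp
ceil(1 / 21) = ceil(0.0476) = 1
Interference = 1 * 5 = 5
R_next = 1 + 5 = 6

6


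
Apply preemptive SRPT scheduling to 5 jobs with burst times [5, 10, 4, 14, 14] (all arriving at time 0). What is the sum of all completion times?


Since all jobs arrive at t=0, SRPT equals SPT ordering.
SPT order: [4, 5, 10, 14, 14]
Completion times:
  Job 1: p=4, C=4
  Job 2: p=5, C=9
  Job 3: p=10, C=19
  Job 4: p=14, C=33
  Job 5: p=14, C=47
Total completion time = 4 + 9 + 19 + 33 + 47 = 112

112


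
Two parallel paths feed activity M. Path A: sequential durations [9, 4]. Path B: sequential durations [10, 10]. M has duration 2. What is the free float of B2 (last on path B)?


ES(B2) = sum of predecessors on chain B = 10
EF(B2) = ES + duration = 10 + 10 = 20
Successor of B2 is M. ES(M) = max(sum(A), sum(B)) = max(13, 20) = 20
Free float = ES(successor) - EF(current) = 20 - 20 = 0

0


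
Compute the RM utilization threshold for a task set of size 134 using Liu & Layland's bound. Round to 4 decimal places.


Compute 2^(1/134) = 1.0051861419
Subtract 1: 1.0051861419 - 1 = 0.0051861419
Multiply by n: 134 * 0.0051861419 = 0.6949430146
Round to 4 dp: 0.6949

0.6949


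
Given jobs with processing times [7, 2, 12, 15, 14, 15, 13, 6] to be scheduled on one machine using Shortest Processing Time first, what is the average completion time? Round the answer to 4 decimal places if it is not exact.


Sort jobs by processing time (SPT order): [2, 6, 7, 12, 13, 14, 15, 15]
Compute completion times sequentially:
  Job 1: processing = 2, completes at 2
  Job 2: processing = 6, completes at 8
  Job 3: processing = 7, completes at 15
  Job 4: processing = 12, completes at 27
  Job 5: processing = 13, completes at 40
  Job 6: processing = 14, completes at 54
  Job 7: processing = 15, completes at 69
  Job 8: processing = 15, completes at 84
Sum of completion times = 299
Average completion time = 299/8 = 37.375

37.375


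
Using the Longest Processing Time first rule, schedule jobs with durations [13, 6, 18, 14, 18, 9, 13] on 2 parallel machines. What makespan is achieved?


Sort jobs in decreasing order (LPT): [18, 18, 14, 13, 13, 9, 6]
Assign each job to the least loaded machine:
  Machine 1: jobs [18, 14, 9, 6], load = 47
  Machine 2: jobs [18, 13, 13], load = 44
Makespan = max load = 47

47


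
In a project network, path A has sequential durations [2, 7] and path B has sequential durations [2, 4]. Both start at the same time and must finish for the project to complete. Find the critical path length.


Path A total = 2 + 7 = 9
Path B total = 2 + 4 = 6
Critical path = longest path = max(9, 6) = 9

9


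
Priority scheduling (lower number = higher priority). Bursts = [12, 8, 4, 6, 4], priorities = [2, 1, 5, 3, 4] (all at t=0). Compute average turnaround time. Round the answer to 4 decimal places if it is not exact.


Sort by priority (ascending = highest first):
Order: [(1, 8), (2, 12), (3, 6), (4, 4), (5, 4)]
Completion times:
  Priority 1, burst=8, C=8
  Priority 2, burst=12, C=20
  Priority 3, burst=6, C=26
  Priority 4, burst=4, C=30
  Priority 5, burst=4, C=34
Average turnaround = 118/5 = 23.6

23.6


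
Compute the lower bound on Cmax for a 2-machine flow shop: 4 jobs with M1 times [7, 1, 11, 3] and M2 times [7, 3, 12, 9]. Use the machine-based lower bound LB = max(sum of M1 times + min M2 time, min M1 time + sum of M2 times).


LB1 = sum(M1 times) + min(M2 times) = 22 + 3 = 25
LB2 = min(M1 times) + sum(M2 times) = 1 + 31 = 32
Lower bound = max(LB1, LB2) = max(25, 32) = 32

32


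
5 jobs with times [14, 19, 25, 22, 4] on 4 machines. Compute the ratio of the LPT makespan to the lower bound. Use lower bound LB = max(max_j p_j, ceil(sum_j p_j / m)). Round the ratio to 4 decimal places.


LPT order: [25, 22, 19, 14, 4]
Machine loads after assignment: [25, 22, 19, 18]
LPT makespan = 25
Lower bound = max(max_job, ceil(total/4)) = max(25, 21) = 25
Ratio = 25 / 25 = 1.0

1.0


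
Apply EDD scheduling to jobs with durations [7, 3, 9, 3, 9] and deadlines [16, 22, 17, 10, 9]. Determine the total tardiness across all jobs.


Sort by due date (EDD order): [(9, 9), (3, 10), (7, 16), (9, 17), (3, 22)]
Compute completion times and tardiness:
  Job 1: p=9, d=9, C=9, tardiness=max(0,9-9)=0
  Job 2: p=3, d=10, C=12, tardiness=max(0,12-10)=2
  Job 3: p=7, d=16, C=19, tardiness=max(0,19-16)=3
  Job 4: p=9, d=17, C=28, tardiness=max(0,28-17)=11
  Job 5: p=3, d=22, C=31, tardiness=max(0,31-22)=9
Total tardiness = 25

25


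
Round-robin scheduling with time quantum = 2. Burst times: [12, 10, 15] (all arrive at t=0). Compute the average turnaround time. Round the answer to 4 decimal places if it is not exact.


Time quantum = 2
Execution trace:
  J1 runs 2 units, time = 2
  J2 runs 2 units, time = 4
  J3 runs 2 units, time = 6
  J1 runs 2 units, time = 8
  J2 runs 2 units, time = 10
  J3 runs 2 units, time = 12
  J1 runs 2 units, time = 14
  J2 runs 2 units, time = 16
  J3 runs 2 units, time = 18
  J1 runs 2 units, time = 20
  J2 runs 2 units, time = 22
  J3 runs 2 units, time = 24
  J1 runs 2 units, time = 26
  J2 runs 2 units, time = 28
  J3 runs 2 units, time = 30
  J1 runs 2 units, time = 32
  J3 runs 2 units, time = 34
  J3 runs 2 units, time = 36
  J3 runs 1 units, time = 37
Finish times: [32, 28, 37]
Average turnaround = 97/3 = 32.3333

32.3333


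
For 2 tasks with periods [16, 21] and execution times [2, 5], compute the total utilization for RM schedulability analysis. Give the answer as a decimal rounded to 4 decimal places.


Compute individual utilizations (exact fractions):
  Task 1: C/T = 2/16 = 1/8 (approx. 0.125)
  Task 2: C/T = 5/21 (approx. 0.2381)
Total utilization U = 1/8 + 5/21 = 61/168
Rounded to 4 decimal places: U = 0.3631
RM (Liu & Layland) bound for 2 tasks = 0.828427; compare with U = 61/168 (approx. 0.363095)
U <= bound, so schedulable by RM sufficient condition.

0.3631


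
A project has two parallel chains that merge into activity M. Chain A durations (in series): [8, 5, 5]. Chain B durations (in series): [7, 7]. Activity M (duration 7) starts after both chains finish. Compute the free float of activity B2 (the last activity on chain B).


ES(B2) = sum of predecessors on chain B = 7
EF(B2) = ES + duration = 7 + 7 = 14
Successor of B2 is M. ES(M) = max(sum(A), sum(B)) = max(18, 14) = 18
Free float = ES(successor) - EF(current) = 18 - 14 = 4

4


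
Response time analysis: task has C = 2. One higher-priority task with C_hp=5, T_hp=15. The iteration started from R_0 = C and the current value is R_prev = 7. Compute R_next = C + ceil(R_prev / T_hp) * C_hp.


R_next = C + ceil(R_prev / T_hp) * C_hp
ceil(7 / 15) = ceil(0.4667) = 1
Interference = 1 * 5 = 5
R_next = 2 + 5 = 7
R_next = R_prev, so the iteration has converged (response time = 7).

7


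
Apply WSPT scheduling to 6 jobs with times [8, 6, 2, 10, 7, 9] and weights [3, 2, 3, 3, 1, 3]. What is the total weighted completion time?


Compute p/w ratios and sort ascending (WSPT): [(2, 3), (8, 3), (6, 2), (9, 3), (10, 3), (7, 1)]
Compute weighted completion times:
  Job (p=2,w=3): C=2, w*C=3*2=6
  Job (p=8,w=3): C=10, w*C=3*10=30
  Job (p=6,w=2): C=16, w*C=2*16=32
  Job (p=9,w=3): C=25, w*C=3*25=75
  Job (p=10,w=3): C=35, w*C=3*35=105
  Job (p=7,w=1): C=42, w*C=1*42=42
Total weighted completion time = 290

290


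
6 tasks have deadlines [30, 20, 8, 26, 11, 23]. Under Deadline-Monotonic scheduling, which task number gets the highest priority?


Sort tasks by relative deadline (ascending):
  Task 3: deadline = 8
  Task 5: deadline = 11
  Task 2: deadline = 20
  Task 6: deadline = 23
  Task 4: deadline = 26
  Task 1: deadline = 30
Priority order (highest first): [3, 5, 2, 6, 4, 1]
Highest priority task = 3

3


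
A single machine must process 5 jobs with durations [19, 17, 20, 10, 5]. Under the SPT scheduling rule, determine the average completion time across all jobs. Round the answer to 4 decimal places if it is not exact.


Sort jobs by processing time (SPT order): [5, 10, 17, 19, 20]
Compute completion times sequentially:
  Job 1: processing = 5, completes at 5
  Job 2: processing = 10, completes at 15
  Job 3: processing = 17, completes at 32
  Job 4: processing = 19, completes at 51
  Job 5: processing = 20, completes at 71
Sum of completion times = 174
Average completion time = 174/5 = 34.8

34.8


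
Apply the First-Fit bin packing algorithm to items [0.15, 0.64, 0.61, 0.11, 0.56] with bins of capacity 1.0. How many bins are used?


Place items sequentially using First-Fit:
  Item 0.15 -> new Bin 1
  Item 0.64 -> Bin 1 (now 0.79)
  Item 0.61 -> new Bin 2
  Item 0.11 -> Bin 1 (now 0.9)
  Item 0.56 -> new Bin 3
Total bins used = 3

3


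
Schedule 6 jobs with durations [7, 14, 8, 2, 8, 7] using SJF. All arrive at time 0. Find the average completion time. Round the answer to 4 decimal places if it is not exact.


SJF order (ascending): [2, 7, 7, 8, 8, 14]
Completion times:
  Job 1: burst=2, C=2
  Job 2: burst=7, C=9
  Job 3: burst=7, C=16
  Job 4: burst=8, C=24
  Job 5: burst=8, C=32
  Job 6: burst=14, C=46
Average completion = 129/6 = 21.5

21.5


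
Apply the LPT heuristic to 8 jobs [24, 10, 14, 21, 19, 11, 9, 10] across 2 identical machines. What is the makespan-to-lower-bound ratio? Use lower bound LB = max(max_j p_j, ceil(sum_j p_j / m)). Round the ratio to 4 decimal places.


LPT order: [24, 21, 19, 14, 11, 10, 10, 9]
Machine loads after assignment: [59, 59]
LPT makespan = 59
Lower bound = max(max_job, ceil(total/2)) = max(24, 59) = 59
Ratio = 59 / 59 = 1.0

1.0


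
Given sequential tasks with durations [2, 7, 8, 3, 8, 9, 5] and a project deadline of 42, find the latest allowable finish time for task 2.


LF(activity 2) = deadline - sum of successor durations
Successors: activities 3 through 7 with durations [8, 3, 8, 9, 5]
Sum of successor durations = 33
LF = 42 - 33 = 9

9


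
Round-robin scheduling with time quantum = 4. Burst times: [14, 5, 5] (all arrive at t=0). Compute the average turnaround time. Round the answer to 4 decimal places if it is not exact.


Time quantum = 4
Execution trace:
  J1 runs 4 units, time = 4
  J2 runs 4 units, time = 8
  J3 runs 4 units, time = 12
  J1 runs 4 units, time = 16
  J2 runs 1 units, time = 17
  J3 runs 1 units, time = 18
  J1 runs 4 units, time = 22
  J1 runs 2 units, time = 24
Finish times: [24, 17, 18]
Average turnaround = 59/3 = 19.6667

19.6667
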